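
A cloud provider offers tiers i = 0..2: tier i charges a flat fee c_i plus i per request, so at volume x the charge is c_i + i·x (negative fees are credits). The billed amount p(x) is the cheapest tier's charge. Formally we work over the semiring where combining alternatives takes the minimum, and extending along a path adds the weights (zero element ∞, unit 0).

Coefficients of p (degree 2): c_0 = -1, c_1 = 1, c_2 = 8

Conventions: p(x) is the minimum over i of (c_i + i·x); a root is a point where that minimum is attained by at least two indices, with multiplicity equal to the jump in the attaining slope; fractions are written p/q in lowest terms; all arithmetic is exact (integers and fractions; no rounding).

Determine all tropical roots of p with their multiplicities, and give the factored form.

hull edge (i=0, c=-1) to (i=1, c=1): slope 2, span 1
hull edge (i=1, c=1) to (i=2, c=8): slope 7, span 1
Factored form: p(x) = 8 ⊗ (x ⊕ (-7)) ⊗ (x ⊕ (-2))
Answer: roots = -7 (mult 1), -2 (mult 1)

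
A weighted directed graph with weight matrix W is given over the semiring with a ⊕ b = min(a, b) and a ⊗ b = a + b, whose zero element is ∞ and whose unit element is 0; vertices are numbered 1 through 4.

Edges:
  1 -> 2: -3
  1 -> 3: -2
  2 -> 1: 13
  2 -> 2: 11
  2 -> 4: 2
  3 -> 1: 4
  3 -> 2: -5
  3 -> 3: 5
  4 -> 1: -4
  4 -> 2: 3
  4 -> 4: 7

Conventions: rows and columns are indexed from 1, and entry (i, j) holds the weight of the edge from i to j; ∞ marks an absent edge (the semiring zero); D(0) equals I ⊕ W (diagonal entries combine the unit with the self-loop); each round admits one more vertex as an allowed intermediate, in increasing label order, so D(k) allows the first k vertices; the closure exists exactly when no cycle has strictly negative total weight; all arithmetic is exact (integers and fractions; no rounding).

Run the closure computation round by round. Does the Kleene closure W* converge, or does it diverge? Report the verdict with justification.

D(0):
  [0, -3, -2, ∞]
  [13, 0, ∞, 2]
  [4, -5, 0, ∞]
  [-4, 3, ∞, 0]
D(1):
  [0, -3, -2, ∞]
  [13, 0, 11, 2]
  [4, -5, 0, ∞]
  [-4, -7, -6, 0]
Detection: at round 2, diagonal entry (4, 4) turns strictly negative.
Key observation: the cycle 4->1->2->4 has total weight (-4) + (-3) + 2, which is strictly negative.
Answer: DIVERGES — negative cycle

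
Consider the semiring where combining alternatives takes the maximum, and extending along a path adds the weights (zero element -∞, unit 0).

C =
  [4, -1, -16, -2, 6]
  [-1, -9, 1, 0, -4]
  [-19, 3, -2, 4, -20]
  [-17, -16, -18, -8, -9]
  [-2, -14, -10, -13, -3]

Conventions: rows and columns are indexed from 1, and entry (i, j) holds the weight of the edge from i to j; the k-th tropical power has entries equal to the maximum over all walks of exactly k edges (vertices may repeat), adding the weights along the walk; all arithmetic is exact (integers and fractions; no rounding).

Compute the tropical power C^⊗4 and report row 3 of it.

C^⊗2:
  [8, 3, 0, 2, 10]
  [3, 4, -1, 5, 5]
  [2, 1, 4, 3, -1]
  [-11, -15, -15, -14, -11]
  [2, -3, -12, -4, 4]
C^⊗3:
  [12, 7, 4, 6, 14]
  [7, 2, 5, 4, 9]
  [6, 7, 2, 8, 8]
  [-7, -12, -14, -11, -5]
  [6, 1, -2, 0, 8]
C^⊗4:
  [16, 11, 8, 10, 18]
  [11, 8, 3, 9, 13]
  [10, 5, 8, 7, 12]
  [-3, -8, -11, -9, -1]
  [10, 5, 2, 4, 12]
Answer: row 3 of C^⊗4 = [10, 5, 8, 7, 12]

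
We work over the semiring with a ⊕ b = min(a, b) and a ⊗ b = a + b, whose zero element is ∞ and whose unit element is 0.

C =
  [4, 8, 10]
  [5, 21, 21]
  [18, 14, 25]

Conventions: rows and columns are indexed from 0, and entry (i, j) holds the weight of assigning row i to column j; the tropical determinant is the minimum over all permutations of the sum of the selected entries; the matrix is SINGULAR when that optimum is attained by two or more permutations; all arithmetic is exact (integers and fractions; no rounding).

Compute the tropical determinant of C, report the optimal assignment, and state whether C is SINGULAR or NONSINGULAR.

σ = (0, 1, 2): 4 + 21 + 25 = 50
σ = (0, 2, 1): 4 + 21 + 14 = 39
σ = (1, 0, 2): 8 + 5 + 25 = 38
σ = (1, 2, 0): 8 + 21 + 18 = 47
σ = (2, 0, 1): 10 + 5 + 14 = 29
σ = (2, 1, 0): 10 + 21 + 18 = 49
Optimal value attained by: σ = (2, 0, 1).
Answer: det⊕(C) = 29; verdict: NONSINGULAR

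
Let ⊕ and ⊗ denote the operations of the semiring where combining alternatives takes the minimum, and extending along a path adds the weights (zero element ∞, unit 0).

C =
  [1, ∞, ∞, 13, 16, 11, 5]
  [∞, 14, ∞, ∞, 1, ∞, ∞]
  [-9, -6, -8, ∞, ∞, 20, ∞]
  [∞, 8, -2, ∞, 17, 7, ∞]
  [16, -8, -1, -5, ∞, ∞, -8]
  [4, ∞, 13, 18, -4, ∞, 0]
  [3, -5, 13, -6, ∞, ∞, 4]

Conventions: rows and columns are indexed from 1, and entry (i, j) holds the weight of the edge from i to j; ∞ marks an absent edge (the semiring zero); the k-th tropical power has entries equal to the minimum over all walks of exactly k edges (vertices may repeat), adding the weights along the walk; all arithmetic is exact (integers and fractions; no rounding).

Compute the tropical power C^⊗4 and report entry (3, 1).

C^⊗2:
  [2, 0, 11, -1, 7, 12, 6]
  [17, -7, 0, -4, 15, ∞, -7]
  [-17, -14, -16, 4, -5, 2, -4]
  [-11, -8, -10, 12, 3, 18, 7]
  [-10, -13, -9, -14, -7, 2, -4]
  [3, -12, -5, -9, 20, 15, -12]
  [4, -1, -8, -2, -4, 1, 8]
C^⊗3:
  [2, -1, -3, 0, 1, 6, -1]
  [-9, -12, -8, -13, -6, 3, -3]
  [-25, -22, -24, -10, -13, -6, -13]
  [-19, -16, -18, -2, -7, 0, -6]
  [-18, -15, -17, -12, -12, -7, -15]
  [-14, -17, -13, -18, -11, -2, -8]
  [-17, -14, -16, -9, -3, 5, -12]
C^⊗4:
  [-12, -9, -11, -7, 0, 7, -7]
  [-17, -14, -16, -11, -11, -6, -14]
  [-33, -30, -32, -19, -21, -14, -21]
  [-27, -24, -26, -12, -15, -8, -15]
  [-26, -23, -25, -21, -14, -7, -20]
  [-22, -19, -21, -16, -16, -11, -19]
  [-25, -22, -24, -18, -13, -6, -12]
Key observation: the optimum is the walk 3->3->3->3->1, with weight (-8) + (-8) + (-8) + (-9) = -33.
Optimal value attained by: walk 3->3->3->3->1.
Answer: (C^⊗4)[3][1] = -33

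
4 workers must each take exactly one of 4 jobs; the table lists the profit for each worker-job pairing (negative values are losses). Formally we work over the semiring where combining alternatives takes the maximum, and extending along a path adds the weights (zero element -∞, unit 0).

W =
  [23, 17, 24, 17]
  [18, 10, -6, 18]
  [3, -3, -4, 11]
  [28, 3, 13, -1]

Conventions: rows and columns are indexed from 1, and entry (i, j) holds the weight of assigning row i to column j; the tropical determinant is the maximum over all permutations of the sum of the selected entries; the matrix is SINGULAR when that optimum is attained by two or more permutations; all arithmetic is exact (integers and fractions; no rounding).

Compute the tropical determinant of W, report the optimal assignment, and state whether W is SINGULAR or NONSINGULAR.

σ = (1, 2, 3, 4): 23 + 10 + (-4) + (-1) = 28
σ = (1, 2, 4, 3): 23 + 10 + 11 + 13 = 57
σ = (1, 3, 2, 4): 23 + (-6) + (-3) + (-1) = 13
σ = (1, 3, 4, 2): 23 + (-6) + 11 + 3 = 31
σ = (1, 4, 2, 3): 23 + 18 + (-3) + 13 = 51
σ = (1, 4, 3, 2): 23 + 18 + (-4) + 3 = 40
σ = (2, 1, 3, 4): 17 + 18 + (-4) + (-1) = 30
σ = (2, 1, 4, 3): 17 + 18 + 11 + 13 = 59
σ = (2, 3, 1, 4): 17 + (-6) + 3 + (-1) = 13
σ = (2, 3, 4, 1): 17 + (-6) + 11 + 28 = 50
σ = (2, 4, 1, 3): 17 + 18 + 3 + 13 = 51
σ = (2, 4, 3, 1): 17 + 18 + (-4) + 28 = 59
σ = (3, 1, 2, 4): 24 + 18 + (-3) + (-1) = 38
σ = (3, 1, 4, 2): 24 + 18 + 11 + 3 = 56
σ = (3, 2, 1, 4): 24 + 10 + 3 + (-1) = 36
σ = (3, 2, 4, 1): 24 + 10 + 11 + 28 = 73
σ = (3, 4, 1, 2): 24 + 18 + 3 + 3 = 48
σ = (3, 4, 2, 1): 24 + 18 + (-3) + 28 = 67
σ = (4, 1, 2, 3): 17 + 18 + (-3) + 13 = 45
σ = (4, 1, 3, 2): 17 + 18 + (-4) + 3 = 34
σ = (4, 2, 1, 3): 17 + 10 + 3 + 13 = 43
σ = (4, 2, 3, 1): 17 + 10 + (-4) + 28 = 51
σ = (4, 3, 1, 2): 17 + (-6) + 3 + 3 = 17
σ = (4, 3, 2, 1): 17 + (-6) + (-3) + 28 = 36
Optimal value attained by: σ = (3, 2, 4, 1).
Answer: det⊕(W) = 73; verdict: NONSINGULAR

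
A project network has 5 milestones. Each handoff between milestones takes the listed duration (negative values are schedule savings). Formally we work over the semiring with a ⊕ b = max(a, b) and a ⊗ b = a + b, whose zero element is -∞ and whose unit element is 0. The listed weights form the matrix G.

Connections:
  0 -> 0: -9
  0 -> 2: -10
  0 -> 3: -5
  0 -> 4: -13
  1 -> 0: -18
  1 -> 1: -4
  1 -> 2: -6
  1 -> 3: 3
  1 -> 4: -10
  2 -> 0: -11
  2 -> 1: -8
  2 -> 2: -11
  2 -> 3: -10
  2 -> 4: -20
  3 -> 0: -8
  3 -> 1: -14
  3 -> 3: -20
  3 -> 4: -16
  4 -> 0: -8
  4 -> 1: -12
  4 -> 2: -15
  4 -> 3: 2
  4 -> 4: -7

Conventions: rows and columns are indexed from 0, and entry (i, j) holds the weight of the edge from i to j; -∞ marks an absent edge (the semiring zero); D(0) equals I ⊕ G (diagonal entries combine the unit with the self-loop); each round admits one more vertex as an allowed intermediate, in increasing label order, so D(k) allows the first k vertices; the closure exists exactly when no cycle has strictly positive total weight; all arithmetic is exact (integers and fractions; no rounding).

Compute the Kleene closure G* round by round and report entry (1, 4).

D(0):
  [0, -∞, -10, -5, -13]
  [-18, 0, -6, 3, -10]
  [-11, -8, 0, -10, -20]
  [-8, -14, -∞, 0, -16]
  [-8, -12, -15, 2, 0]
D(1):
  [0, -∞, -10, -5, -13]
  [-18, 0, -6, 3, -10]
  [-11, -8, 0, -10, -20]
  [-8, -14, -18, 0, -16]
  [-8, -12, -15, 2, 0]
D(2):
  [0, -∞, -10, -5, -13]
  [-18, 0, -6, 3, -10]
  [-11, -8, 0, -5, -18]
  [-8, -14, -18, 0, -16]
  [-8, -12, -15, 2, 0]
D(3):
  [0, -18, -10, -5, -13]
  [-17, 0, -6, 3, -10]
  [-11, -8, 0, -5, -18]
  [-8, -14, -18, 0, -16]
  [-8, -12, -15, 2, 0]
D(4):
  [0, -18, -10, -5, -13]
  [-5, 0, -6, 3, -10]
  [-11, -8, 0, -5, -18]
  [-8, -14, -18, 0, -16]
  [-6, -12, -15, 2, 0]
D(5):
  [0, -18, -10, -5, -13]
  [-5, 0, -6, 3, -10]
  [-11, -8, 0, -5, -18]
  [-8, -14, -18, 0, -16]
  [-6, -12, -15, 2, 0]
Answer: G*[1][4] = -10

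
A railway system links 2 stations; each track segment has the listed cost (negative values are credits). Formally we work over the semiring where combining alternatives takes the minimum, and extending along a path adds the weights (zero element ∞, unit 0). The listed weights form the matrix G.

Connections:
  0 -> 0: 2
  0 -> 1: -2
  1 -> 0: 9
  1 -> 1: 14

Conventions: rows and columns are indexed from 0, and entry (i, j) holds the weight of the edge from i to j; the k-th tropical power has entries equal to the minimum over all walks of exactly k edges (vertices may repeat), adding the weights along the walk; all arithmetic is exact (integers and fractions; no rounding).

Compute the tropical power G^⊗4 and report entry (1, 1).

G^⊗2:
  [4, 0]
  [11, 7]
G^⊗3:
  [6, 2]
  [13, 9]
G^⊗4:
  [8, 4]
  [15, 11]
Key observation: the optimum is the walk 1->0->0->0->1, with weight 9 + 2 + 2 + (-2) = 11.
Optimal value attained by: walk 1->0->0->0->1.
Answer: (G^⊗4)[1][1] = 11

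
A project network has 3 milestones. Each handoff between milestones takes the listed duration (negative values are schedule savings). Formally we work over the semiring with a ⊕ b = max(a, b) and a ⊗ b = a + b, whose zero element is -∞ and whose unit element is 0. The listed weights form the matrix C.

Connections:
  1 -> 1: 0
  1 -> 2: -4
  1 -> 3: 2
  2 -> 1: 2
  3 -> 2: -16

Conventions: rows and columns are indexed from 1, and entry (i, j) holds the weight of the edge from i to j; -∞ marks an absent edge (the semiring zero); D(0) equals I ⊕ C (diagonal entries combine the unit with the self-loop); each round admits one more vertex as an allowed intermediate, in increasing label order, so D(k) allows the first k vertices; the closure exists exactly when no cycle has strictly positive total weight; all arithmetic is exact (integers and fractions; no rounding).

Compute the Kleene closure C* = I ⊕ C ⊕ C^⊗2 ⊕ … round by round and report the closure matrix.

D(0):
  [0, -4, 2]
  [2, 0, -∞]
  [-∞, -16, 0]
D(1):
  [0, -4, 2]
  [2, 0, 4]
  [-∞, -16, 0]
D(2):
  [0, -4, 2]
  [2, 0, 4]
  [-14, -16, 0]
D(3):
  [0, -4, 2]
  [2, 0, 4]
  [-14, -16, 0]
Answer: C* = [[0, -4, 2], [2, 0, 4], [-14, -16, 0]]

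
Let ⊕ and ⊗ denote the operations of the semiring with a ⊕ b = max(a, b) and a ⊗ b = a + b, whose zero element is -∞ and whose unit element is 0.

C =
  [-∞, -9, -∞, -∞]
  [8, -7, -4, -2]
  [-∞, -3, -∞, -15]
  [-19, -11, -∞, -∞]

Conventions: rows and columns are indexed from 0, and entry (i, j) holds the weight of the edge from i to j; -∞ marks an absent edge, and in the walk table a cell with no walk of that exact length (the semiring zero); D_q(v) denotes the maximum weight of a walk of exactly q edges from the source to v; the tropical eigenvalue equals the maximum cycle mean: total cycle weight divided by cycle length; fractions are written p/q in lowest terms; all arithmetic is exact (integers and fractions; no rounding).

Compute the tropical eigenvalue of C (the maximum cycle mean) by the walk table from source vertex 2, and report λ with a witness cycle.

q=0: [-∞, -∞, 0, -∞]
q=1: [-∞, -3, -∞, -15]
q=2: [5, -10, -7, -5]
q=3: [-2, -4, -14, -12]
q=4: [4, -11, -8, -6]
Optimal cycle mean attained by: cycle 0->1->0, total (-9) + 8, length 2.
Answer: λ = -1/2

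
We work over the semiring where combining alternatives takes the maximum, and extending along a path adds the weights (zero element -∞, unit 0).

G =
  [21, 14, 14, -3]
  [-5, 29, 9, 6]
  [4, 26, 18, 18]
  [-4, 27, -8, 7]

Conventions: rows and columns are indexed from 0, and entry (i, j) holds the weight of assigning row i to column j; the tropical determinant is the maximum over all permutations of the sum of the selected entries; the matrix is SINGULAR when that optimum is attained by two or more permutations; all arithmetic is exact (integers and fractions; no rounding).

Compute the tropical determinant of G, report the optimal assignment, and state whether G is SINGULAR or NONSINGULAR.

σ = (0, 1, 2, 3): 21 + 29 + 18 + 7 = 75
σ = (0, 1, 3, 2): 21 + 29 + 18 + (-8) = 60
σ = (0, 2, 1, 3): 21 + 9 + 26 + 7 = 63
σ = (0, 2, 3, 1): 21 + 9 + 18 + 27 = 75
σ = (0, 3, 1, 2): 21 + 6 + 26 + (-8) = 45
σ = (0, 3, 2, 1): 21 + 6 + 18 + 27 = 72
σ = (1, 0, 2, 3): 14 + (-5) + 18 + 7 = 34
σ = (1, 0, 3, 2): 14 + (-5) + 18 + (-8) = 19
σ = (1, 2, 0, 3): 14 + 9 + 4 + 7 = 34
σ = (1, 2, 3, 0): 14 + 9 + 18 + (-4) = 37
σ = (1, 3, 0, 2): 14 + 6 + 4 + (-8) = 16
σ = (1, 3, 2, 0): 14 + 6 + 18 + (-4) = 34
σ = (2, 0, 1, 3): 14 + (-5) + 26 + 7 = 42
σ = (2, 0, 3, 1): 14 + (-5) + 18 + 27 = 54
σ = (2, 1, 0, 3): 14 + 29 + 4 + 7 = 54
σ = (2, 1, 3, 0): 14 + 29 + 18 + (-4) = 57
σ = (2, 3, 0, 1): 14 + 6 + 4 + 27 = 51
σ = (2, 3, 1, 0): 14 + 6 + 26 + (-4) = 42
σ = (3, 0, 1, 2): (-3) + (-5) + 26 + (-8) = 10
σ = (3, 0, 2, 1): (-3) + (-5) + 18 + 27 = 37
σ = (3, 1, 0, 2): (-3) + 29 + 4 + (-8) = 22
σ = (3, 1, 2, 0): (-3) + 29 + 18 + (-4) = 40
σ = (3, 2, 0, 1): (-3) + 9 + 4 + 27 = 37
σ = (3, 2, 1, 0): (-3) + 9 + 26 + (-4) = 28
Optimal value attained by: σ = (0, 1, 2, 3).
Answer: det⊕(G) = 75; verdict: SINGULAR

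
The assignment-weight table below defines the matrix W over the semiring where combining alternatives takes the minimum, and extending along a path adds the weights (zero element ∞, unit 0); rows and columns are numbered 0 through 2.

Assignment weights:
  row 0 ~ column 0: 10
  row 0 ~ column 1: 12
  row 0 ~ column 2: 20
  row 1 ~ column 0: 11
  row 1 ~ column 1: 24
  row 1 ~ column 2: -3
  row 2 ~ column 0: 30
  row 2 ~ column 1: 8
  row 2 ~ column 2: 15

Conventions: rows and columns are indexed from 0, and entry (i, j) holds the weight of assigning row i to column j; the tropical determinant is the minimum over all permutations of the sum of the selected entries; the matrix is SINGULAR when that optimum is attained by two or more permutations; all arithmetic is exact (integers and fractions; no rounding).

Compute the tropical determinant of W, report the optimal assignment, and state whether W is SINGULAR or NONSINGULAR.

σ = (0, 1, 2): 10 + 24 + 15 = 49
σ = (0, 2, 1): 10 + (-3) + 8 = 15
σ = (1, 0, 2): 12 + 11 + 15 = 38
σ = (1, 2, 0): 12 + (-3) + 30 = 39
σ = (2, 0, 1): 20 + 11 + 8 = 39
σ = (2, 1, 0): 20 + 24 + 30 = 74
Optimal value attained by: σ = (0, 2, 1).
Answer: det⊕(W) = 15; verdict: NONSINGULAR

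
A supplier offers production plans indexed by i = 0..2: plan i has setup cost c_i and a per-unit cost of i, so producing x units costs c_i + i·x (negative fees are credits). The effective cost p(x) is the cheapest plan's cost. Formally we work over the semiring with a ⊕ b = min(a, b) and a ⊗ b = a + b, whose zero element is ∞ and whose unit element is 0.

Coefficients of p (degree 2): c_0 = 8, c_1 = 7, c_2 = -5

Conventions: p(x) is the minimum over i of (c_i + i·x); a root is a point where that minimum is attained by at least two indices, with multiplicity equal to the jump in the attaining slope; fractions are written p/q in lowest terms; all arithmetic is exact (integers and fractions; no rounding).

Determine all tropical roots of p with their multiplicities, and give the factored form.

hull edge (i=0, c=8) to (i=2, c=-5): slope -13/2, span 2
Factored form: p(x) = -5 ⊗ (x ⊕ 13/2) ⊗ (x ⊕ 13/2)
Answer: roots = 13/2 (mult 2)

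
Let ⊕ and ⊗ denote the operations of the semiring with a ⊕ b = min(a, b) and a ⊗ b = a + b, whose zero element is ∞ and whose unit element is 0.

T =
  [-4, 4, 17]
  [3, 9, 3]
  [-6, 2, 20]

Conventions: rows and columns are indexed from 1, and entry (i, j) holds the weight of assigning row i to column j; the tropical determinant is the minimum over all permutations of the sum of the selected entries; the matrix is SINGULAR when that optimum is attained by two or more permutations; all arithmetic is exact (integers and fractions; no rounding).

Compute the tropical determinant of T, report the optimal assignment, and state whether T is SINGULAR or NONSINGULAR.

σ = (1, 2, 3): (-4) + 9 + 20 = 25
σ = (1, 3, 2): (-4) + 3 + 2 = 1
σ = (2, 1, 3): 4 + 3 + 20 = 27
σ = (2, 3, 1): 4 + 3 + (-6) = 1
σ = (3, 1, 2): 17 + 3 + 2 = 22
σ = (3, 2, 1): 17 + 9 + (-6) = 20
Optimal value attained by: σ = (1, 3, 2).
Answer: det⊕(T) = 1; verdict: SINGULAR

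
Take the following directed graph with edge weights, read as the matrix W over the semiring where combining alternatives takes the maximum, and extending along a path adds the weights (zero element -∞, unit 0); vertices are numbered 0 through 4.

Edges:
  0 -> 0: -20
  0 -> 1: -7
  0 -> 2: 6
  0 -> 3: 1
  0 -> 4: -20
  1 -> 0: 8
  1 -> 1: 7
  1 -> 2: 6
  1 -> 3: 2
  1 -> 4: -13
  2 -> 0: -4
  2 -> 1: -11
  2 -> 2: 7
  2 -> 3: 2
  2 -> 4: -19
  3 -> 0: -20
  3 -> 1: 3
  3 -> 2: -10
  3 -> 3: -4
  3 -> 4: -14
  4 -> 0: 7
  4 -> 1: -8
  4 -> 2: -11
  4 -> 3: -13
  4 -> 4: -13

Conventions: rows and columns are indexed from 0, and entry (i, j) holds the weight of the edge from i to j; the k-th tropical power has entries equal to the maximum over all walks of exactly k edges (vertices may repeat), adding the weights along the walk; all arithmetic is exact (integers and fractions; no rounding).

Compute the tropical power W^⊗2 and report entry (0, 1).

W^⊗2:
  [2, 4, 13, 8, -13]
  [15, 14, 14, 9, -6]
  [3, 5, 14, 9, -12]
  [11, 10, 9, 5, -10]
  [0, 0, 13, 8, -13]
Key observation: the optimum is the walk 0->3->1, with weight 1 + 3 = 4.
Optimal value attained by: walk 0->3->1.
Answer: (W^⊗2)[0][1] = 4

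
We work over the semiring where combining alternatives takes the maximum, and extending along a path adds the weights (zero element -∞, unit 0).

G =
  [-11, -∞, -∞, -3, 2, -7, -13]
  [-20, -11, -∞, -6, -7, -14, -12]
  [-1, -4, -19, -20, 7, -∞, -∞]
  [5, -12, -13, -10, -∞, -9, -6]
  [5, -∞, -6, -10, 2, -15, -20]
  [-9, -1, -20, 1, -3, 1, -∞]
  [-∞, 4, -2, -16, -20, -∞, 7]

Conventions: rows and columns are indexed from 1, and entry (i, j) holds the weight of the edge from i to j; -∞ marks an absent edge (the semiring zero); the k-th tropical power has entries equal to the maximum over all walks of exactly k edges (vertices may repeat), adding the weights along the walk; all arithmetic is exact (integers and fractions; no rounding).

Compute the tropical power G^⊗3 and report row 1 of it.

G^⊗2:
  [7, -8, -4, -6, 4, -6, -6]
  [-1, -8, -13, -13, -5, -13, -5]
  [12, -15, 1, -3, 9, -8, -13]
  [-5, -2, -8, 2, 7, -2, 1]
  [7, -10, -4, 2, 7, -2, -8]
  [6, 0, -9, 2, -1, 2, -5]
  [-3, 11, 5, -2, 5, -10, 14]
G^⊗3:
  [9, -2, -2, 4, 9, 0, 1]
  [0, -1, -7, -4, 1, -8, 2]
  [14, -3, 3, 9, 14, 5, -1]
  [12, 5, 1, -1, 9, -1, 8]
  [12, -3, 1, 4, 9, 0, -1]
  [7, 1, -7, 3, 8, 3, 2]
  [10, 18, 12, 5, 12, -3, 21]
Answer: row 1 of G^⊗3 = [9, -2, -2, 4, 9, 0, 1]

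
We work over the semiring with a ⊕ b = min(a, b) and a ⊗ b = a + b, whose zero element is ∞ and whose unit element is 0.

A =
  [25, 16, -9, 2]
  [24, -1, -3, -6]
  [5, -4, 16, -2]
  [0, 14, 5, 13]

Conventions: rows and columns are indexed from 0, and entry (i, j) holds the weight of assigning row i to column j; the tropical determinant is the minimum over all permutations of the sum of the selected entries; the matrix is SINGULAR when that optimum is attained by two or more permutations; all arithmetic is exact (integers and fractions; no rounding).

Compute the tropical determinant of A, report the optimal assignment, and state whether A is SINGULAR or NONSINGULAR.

σ = (0, 1, 2, 3): 25 + (-1) + 16 + 13 = 53
σ = (0, 1, 3, 2): 25 + (-1) + (-2) + 5 = 27
σ = (0, 2, 1, 3): 25 + (-3) + (-4) + 13 = 31
σ = (0, 2, 3, 1): 25 + (-3) + (-2) + 14 = 34
σ = (0, 3, 1, 2): 25 + (-6) + (-4) + 5 = 20
σ = (0, 3, 2, 1): 25 + (-6) + 16 + 14 = 49
σ = (1, 0, 2, 3): 16 + 24 + 16 + 13 = 69
σ = (1, 0, 3, 2): 16 + 24 + (-2) + 5 = 43
σ = (1, 2, 0, 3): 16 + (-3) + 5 + 13 = 31
σ = (1, 2, 3, 0): 16 + (-3) + (-2) + 0 = 11
σ = (1, 3, 0, 2): 16 + (-6) + 5 + 5 = 20
σ = (1, 3, 2, 0): 16 + (-6) + 16 + 0 = 26
σ = (2, 0, 1, 3): (-9) + 24 + (-4) + 13 = 24
σ = (2, 0, 3, 1): (-9) + 24 + (-2) + 14 = 27
σ = (2, 1, 0, 3): (-9) + (-1) + 5 + 13 = 8
σ = (2, 1, 3, 0): (-9) + (-1) + (-2) + 0 = -12
σ = (2, 3, 0, 1): (-9) + (-6) + 5 + 14 = 4
σ = (2, 3, 1, 0): (-9) + (-6) + (-4) + 0 = -19
σ = (3, 0, 1, 2): 2 + 24 + (-4) + 5 = 27
σ = (3, 0, 2, 1): 2 + 24 + 16 + 14 = 56
σ = (3, 1, 0, 2): 2 + (-1) + 5 + 5 = 11
σ = (3, 1, 2, 0): 2 + (-1) + 16 + 0 = 17
σ = (3, 2, 0, 1): 2 + (-3) + 5 + 14 = 18
σ = (3, 2, 1, 0): 2 + (-3) + (-4) + 0 = -5
Optimal value attained by: σ = (2, 3, 1, 0).
Answer: det⊕(A) = -19; verdict: NONSINGULAR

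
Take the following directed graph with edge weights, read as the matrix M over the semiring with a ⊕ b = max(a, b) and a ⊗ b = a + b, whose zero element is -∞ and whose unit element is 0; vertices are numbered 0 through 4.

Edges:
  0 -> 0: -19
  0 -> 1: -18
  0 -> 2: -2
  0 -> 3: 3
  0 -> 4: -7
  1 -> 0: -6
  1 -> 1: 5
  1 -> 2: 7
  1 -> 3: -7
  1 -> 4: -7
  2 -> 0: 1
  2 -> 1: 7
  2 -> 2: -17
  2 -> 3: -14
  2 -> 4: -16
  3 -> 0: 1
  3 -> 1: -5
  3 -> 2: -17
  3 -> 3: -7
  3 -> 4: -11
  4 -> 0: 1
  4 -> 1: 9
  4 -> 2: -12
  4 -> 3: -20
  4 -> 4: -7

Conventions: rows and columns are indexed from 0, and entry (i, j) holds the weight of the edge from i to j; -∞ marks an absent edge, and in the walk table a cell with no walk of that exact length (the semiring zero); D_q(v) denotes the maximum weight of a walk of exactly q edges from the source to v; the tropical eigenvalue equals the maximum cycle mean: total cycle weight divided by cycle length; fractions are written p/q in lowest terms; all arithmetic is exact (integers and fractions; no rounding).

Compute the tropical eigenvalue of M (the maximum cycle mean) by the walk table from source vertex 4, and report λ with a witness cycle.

q=0: [-∞, -∞, -∞, -∞, 0]
q=1: [1, 9, -12, -20, -7]
q=2: [3, 14, 16, 4, 2]
q=3: [17, 23, 21, 7, 7]
q=4: [22, 28, 30, 20, 16]
q=5: [31, 37, 35, 25, 21]
Optimal cycle mean attained by: cycle 1->2->1, total 7 + 7, length 2.
Answer: λ = 7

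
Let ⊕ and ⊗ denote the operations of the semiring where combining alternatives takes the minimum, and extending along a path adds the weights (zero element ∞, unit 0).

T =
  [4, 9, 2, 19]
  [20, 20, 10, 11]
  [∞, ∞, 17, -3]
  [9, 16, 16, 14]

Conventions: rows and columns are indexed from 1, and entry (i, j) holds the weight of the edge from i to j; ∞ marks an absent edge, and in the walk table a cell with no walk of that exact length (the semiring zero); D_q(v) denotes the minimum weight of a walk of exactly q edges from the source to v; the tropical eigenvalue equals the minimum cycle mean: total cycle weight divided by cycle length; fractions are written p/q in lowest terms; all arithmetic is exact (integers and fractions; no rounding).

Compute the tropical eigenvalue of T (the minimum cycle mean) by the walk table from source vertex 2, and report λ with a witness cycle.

q=0: [∞, 0, ∞, ∞]
q=1: [20, 20, 10, 11]
q=2: [20, 27, 22, 7]
q=3: [16, 23, 22, 19]
q=4: [20, 25, 18, 19]
Optimal cycle mean attained by: cycle 1->3->4->1, total 2 + (-3) + 9, length 3.
Answer: λ = 8/3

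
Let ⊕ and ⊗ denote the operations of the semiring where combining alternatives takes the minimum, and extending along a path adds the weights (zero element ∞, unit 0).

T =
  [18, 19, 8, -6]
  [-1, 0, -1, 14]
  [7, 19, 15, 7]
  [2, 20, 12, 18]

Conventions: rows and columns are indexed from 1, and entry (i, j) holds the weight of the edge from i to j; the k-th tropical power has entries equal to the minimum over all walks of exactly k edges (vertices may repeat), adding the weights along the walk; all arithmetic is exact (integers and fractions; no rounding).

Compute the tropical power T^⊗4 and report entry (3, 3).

T^⊗2:
  [-4, 14, 6, 12]
  [-1, 0, -1, -7]
  [9, 19, 15, 1]
  [19, 20, 10, -4]
T^⊗3:
  [13, 14, 4, -10]
  [-5, 0, -1, -7]
  [3, 19, 13, 3]
  [-2, 16, 8, 13]
T^⊗4:
  [-8, 10, 2, 7]
  [-5, 0, -1, -11]
  [5, 19, 11, -3]
  [15, 16, 6, -8]
Key observation: the optimum is the walk 3->1->4->1->3, with weight 7 + (-6) + 2 + 8 = 11.
Optimal value attained by: walk 3->1->4->1->3.
Answer: (T^⊗4)[3][3] = 11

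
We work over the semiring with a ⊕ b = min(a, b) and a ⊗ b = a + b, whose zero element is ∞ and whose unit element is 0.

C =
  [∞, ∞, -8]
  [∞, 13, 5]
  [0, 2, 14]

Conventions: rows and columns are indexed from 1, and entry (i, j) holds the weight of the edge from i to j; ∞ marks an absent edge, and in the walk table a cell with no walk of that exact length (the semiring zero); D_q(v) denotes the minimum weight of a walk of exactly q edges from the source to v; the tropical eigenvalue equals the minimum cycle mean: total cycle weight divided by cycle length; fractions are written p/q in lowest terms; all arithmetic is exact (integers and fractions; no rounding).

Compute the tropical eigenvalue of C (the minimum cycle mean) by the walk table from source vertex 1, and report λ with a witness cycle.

q=0: [0, ∞, ∞]
q=1: [∞, ∞, -8]
q=2: [-8, -6, 6]
q=3: [6, 7, -16]
Optimal cycle mean attained by: cycle 1->3->1, total (-8) + 0, length 2.
Answer: λ = -4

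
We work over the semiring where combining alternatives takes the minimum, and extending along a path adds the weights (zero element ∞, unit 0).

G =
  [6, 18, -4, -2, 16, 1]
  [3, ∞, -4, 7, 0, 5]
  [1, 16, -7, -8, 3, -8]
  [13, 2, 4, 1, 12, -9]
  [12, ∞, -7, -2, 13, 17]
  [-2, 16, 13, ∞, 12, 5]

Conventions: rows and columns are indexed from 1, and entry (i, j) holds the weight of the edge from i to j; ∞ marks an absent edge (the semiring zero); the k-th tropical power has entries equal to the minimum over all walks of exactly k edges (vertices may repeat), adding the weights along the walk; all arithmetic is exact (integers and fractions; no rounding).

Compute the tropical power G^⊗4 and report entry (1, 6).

G^⊗2:
  [-3, 0, -11, -12, -1, -12]
  [-3, 9, -11, -12, -1, -12]
  [-10, -6, -14, -15, -4, -17]
  [-11, 3, -3, -4, 2, -8]
  [-6, 0, -14, -15, -4, -15]
  [3, 16, -6, -4, 14, -1]
G^⊗3:
  [-14, -10, -18, -19, -8, -21]
  [-14, -10, -18, -19, -8, -21]
  [-19, -13, -21, -22, -11, -24]
  [-10, -2, -15, -13, 0, -13]
  [-17, -13, -21, -22, -11, -24]
  [-5, -2, -13, -14, -3, -14]
G^⊗4:
  [-23, -17, -25, -26, -15, -28]
  [-23, -17, -25, -26, -15, -28]
  [-26, -20, -28, -29, -18, -31]
  [-15, -11, -22, -23, -12, -23]
  [-26, -20, -28, -29, -18, -31]
  [-16, -12, -20, -21, -10, -23]
Key observation: the optimum is the walk 1->3->3->4->6, with weight (-4) + (-7) + (-8) + (-9) = -28.
Optimal value attained by: walk 1->3->3->4->6.
Answer: (G^⊗4)[1][6] = -28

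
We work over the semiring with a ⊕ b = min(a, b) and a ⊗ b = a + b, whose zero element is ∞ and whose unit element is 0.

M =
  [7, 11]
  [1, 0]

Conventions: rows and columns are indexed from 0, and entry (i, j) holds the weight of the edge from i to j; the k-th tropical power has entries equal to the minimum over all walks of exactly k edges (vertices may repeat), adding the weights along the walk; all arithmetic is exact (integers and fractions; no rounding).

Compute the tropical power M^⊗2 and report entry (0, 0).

M^⊗2:
  [12, 11]
  [1, 0]
Key observation: the optimum is the walk 0->1->0, with weight 11 + 1 = 12.
Optimal value attained by: walk 0->1->0.
Answer: (M^⊗2)[0][0] = 12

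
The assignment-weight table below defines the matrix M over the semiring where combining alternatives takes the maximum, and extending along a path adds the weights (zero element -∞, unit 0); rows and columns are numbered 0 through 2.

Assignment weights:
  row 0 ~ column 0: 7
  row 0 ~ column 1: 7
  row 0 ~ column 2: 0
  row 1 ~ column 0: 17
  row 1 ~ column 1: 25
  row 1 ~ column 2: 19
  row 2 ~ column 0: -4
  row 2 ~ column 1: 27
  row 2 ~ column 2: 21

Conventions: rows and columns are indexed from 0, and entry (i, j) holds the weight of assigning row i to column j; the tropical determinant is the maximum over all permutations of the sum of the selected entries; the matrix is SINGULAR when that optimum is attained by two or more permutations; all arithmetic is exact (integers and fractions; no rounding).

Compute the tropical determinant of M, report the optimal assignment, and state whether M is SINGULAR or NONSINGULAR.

σ = (0, 1, 2): 7 + 25 + 21 = 53
σ = (0, 2, 1): 7 + 19 + 27 = 53
σ = (1, 0, 2): 7 + 17 + 21 = 45
σ = (1, 2, 0): 7 + 19 + (-4) = 22
σ = (2, 0, 1): 0 + 17 + 27 = 44
σ = (2, 1, 0): 0 + 25 + (-4) = 21
Optimal value attained by: σ = (0, 1, 2).
Answer: det⊕(M) = 53; verdict: SINGULAR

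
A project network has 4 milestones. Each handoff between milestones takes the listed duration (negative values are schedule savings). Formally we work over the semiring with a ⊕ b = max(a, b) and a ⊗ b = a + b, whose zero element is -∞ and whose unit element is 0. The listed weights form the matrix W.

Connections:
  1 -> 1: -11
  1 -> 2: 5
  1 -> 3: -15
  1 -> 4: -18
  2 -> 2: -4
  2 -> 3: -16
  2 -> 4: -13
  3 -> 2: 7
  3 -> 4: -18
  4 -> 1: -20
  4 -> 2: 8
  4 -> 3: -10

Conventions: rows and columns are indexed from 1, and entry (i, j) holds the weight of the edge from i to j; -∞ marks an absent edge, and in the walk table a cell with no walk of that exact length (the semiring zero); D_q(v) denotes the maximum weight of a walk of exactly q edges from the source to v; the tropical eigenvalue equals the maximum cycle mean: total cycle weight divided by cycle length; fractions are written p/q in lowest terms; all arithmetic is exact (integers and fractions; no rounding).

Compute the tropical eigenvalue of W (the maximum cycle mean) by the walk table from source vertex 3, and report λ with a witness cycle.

q=0: [-∞, -∞, 0, -∞]
q=1: [-∞, 7, -∞, -18]
q=2: [-38, 3, -9, -6]
q=3: [-26, 2, -13, -10]
q=4: [-30, -2, -14, -11]
Optimal cycle mean attained by: cycle 2->4->2, total (-13) + 8, length 2.
Answer: λ = -5/2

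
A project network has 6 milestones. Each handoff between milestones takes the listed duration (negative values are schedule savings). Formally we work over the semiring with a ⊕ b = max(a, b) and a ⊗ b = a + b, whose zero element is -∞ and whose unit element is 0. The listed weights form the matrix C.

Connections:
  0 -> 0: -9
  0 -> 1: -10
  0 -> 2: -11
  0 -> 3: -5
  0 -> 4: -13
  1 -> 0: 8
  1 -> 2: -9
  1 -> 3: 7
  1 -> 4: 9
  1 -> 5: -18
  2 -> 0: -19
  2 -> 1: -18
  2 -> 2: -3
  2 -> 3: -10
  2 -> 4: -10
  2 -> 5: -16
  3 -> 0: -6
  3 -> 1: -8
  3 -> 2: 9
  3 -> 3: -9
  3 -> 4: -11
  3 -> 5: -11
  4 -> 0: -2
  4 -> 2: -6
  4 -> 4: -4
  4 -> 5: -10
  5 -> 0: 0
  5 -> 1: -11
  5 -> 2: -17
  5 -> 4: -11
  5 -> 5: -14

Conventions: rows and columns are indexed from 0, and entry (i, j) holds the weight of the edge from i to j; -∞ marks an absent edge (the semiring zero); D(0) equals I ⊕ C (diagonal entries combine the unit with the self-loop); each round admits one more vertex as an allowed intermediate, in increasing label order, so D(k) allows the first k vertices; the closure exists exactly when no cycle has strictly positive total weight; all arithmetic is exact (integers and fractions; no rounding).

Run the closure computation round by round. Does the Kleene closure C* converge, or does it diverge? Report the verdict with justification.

D(0):
  [0, -10, -11, -5, -13, -∞]
  [8, 0, -9, 7, 9, -18]
  [-19, -18, 0, -10, -10, -16]
  [-6, -8, 9, 0, -11, -11]
  [-2, -∞, -6, -∞, 0, -10]
  [0, -11, -17, -∞, -11, 0]
D(1):
  [0, -10, -11, -5, -13, -∞]
  [8, 0, -3, 7, 9, -18]
  [-19, -18, 0, -10, -10, -16]
  [-6, -8, 9, 0, -11, -11]
  [-2, -12, -6, -7, 0, -10]
  [0, -10, -11, -5, -11, 0]
D(2):
  [0, -10, -11, -3, -1, -28]
  [8, 0, -3, 7, 9, -18]
  [-10, -18, 0, -10, -9, -16]
  [0, -8, 9, 0, 1, -11]
  [-2, -12, -6, -5, 0, -10]
  [0, -10, -11, -3, -1, 0]
D(3):
  [0, -10, -11, -3, -1, -27]
  [8, 0, -3, 7, 9, -18]
  [-10, -18, 0, -10, -9, -16]
  [0, -8, 9, 0, 1, -7]
  [-2, -12, -6, -5, 0, -10]
  [0, -10, -11, -3, -1, 0]
D(4):
  [0, -10, 6, -3, -1, -10]
  [8, 0, 16, 7, 9, 0]
  [-10, -18, 0, -10, -9, -16]
  [0, -8, 9, 0, 1, -7]
  [-2, -12, 4, -5, 0, -10]
  [0, -10, 6, -3, -1, 0]
D(5):
  [0, -10, 6, -3, -1, -10]
  [8, 0, 16, 7, 9, 0]
  [-10, -18, 0, -10, -9, -16]
  [0, -8, 9, 0, 1, -7]
  [-2, -12, 4, -5, 0, -10]
  [0, -10, 6, -3, -1, 0]
D(6):
  [0, -10, 6, -3, -1, -10]
  [8, 0, 16, 7, 9, 0]
  [-10, -18, 0, -10, -9, -16]
  [0, -8, 9, 0, 1, -7]
  [-2, -12, 4, -5, 0, -10]
  [0, -10, 6, -3, -1, 0]
Key observation: every diagonal entry stays at the unit through all rounds, so no improving cycle exists.
Answer: CONVERGES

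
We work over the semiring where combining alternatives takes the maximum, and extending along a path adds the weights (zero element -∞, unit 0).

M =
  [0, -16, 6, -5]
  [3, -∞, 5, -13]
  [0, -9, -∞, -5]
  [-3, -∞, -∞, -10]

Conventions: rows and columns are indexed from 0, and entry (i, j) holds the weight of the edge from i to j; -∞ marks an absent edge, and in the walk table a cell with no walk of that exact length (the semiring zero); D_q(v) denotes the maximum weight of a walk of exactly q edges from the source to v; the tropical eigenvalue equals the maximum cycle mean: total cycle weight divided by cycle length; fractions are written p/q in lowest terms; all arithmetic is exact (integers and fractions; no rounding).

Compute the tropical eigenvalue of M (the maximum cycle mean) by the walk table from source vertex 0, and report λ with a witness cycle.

q=0: [0, -∞, -∞, -∞]
q=1: [0, -16, 6, -5]
q=2: [6, -3, 6, 1]
q=3: [6, -3, 12, 1]
q=4: [12, 3, 12, 7]
Optimal cycle mean attained by: cycle 0->2->0, total 6 + 0, length 2.
Answer: λ = 3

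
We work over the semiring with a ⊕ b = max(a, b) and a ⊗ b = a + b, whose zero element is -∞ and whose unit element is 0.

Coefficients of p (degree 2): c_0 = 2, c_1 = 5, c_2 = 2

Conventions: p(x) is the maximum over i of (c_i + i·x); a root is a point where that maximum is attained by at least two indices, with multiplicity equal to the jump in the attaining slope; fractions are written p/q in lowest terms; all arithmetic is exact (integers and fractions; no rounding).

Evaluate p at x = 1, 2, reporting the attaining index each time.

p(1) = max(2+0·1=2, 5+1·1=6, 2+2·1=4) = 6 (attained by i=1)
p(2) = max(2+0·2=2, 5+1·2=7, 2+2·2=6) = 7 (attained by i=1)
Answer: p(1) = 6; p(2) = 7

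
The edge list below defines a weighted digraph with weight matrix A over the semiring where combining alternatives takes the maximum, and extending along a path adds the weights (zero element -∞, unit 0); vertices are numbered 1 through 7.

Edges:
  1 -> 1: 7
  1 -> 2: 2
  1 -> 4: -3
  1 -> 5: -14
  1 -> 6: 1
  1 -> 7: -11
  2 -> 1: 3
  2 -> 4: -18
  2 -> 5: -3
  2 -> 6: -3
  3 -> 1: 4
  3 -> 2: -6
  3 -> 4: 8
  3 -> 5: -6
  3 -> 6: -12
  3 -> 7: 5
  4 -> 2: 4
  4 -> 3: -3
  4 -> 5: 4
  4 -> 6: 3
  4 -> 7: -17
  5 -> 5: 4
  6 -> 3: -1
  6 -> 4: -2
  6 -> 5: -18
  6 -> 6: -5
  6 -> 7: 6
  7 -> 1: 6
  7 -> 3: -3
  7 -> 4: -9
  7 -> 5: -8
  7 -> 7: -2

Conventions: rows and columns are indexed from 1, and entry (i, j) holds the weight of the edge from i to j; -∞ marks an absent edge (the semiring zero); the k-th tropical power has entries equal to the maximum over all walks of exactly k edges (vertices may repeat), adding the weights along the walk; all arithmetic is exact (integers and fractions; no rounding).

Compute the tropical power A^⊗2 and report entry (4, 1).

A^⊗2:
  [14, 9, 0, 4, 1, 8, 7]
  [10, 5, -4, 0, 1, 4, 3]
  [11, 12, 5, 1, 12, 11, 3]
  [7, -9, 2, 5, 8, 1, 9]
  [-∞, -∞, -∞, -∞, 8, -∞, -∞]
  [12, 2, 3, 7, 2, 1, 4]
  [13, 8, -5, 5, -4, 7, 2]
Key observation: the optimum is the walk 4->2->1, with weight 4 + 3 = 7.
Optimal value attained by: walk 4->2->1.
Answer: (A^⊗2)[4][1] = 7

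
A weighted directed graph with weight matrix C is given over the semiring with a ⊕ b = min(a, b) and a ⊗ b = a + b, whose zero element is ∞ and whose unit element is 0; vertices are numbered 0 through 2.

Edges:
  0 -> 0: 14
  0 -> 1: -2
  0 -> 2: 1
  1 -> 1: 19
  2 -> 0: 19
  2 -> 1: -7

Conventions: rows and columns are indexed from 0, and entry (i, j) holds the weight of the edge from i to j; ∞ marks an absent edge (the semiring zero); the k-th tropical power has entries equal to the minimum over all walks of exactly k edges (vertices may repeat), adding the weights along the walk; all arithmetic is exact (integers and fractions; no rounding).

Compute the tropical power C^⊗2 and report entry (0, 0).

C^⊗2:
  [20, -6, 15]
  [∞, 38, ∞]
  [33, 12, 20]
Key observation: the optimum is the walk 0->2->0, with weight 1 + 19 = 20.
Optimal value attained by: walk 0->2->0.
Answer: (C^⊗2)[0][0] = 20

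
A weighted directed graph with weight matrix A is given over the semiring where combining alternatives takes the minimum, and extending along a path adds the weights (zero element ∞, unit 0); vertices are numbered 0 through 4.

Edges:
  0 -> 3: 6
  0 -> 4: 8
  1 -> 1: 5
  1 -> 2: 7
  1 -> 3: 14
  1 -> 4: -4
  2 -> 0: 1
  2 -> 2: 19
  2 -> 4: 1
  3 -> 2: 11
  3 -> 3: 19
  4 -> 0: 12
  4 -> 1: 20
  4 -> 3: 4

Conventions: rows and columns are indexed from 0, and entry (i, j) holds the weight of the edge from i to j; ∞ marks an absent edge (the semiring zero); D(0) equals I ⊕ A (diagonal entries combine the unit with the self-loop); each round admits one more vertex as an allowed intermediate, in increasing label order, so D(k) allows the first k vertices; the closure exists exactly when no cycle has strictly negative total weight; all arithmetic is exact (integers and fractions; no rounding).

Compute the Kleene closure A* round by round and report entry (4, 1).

D(0):
  [0, ∞, ∞, 6, 8]
  [∞, 0, 7, 14, -4]
  [1, ∞, 0, ∞, 1]
  [∞, ∞, 11, 0, ∞]
  [12, 20, ∞, 4, 0]
D(1):
  [0, ∞, ∞, 6, 8]
  [∞, 0, 7, 14, -4]
  [1, ∞, 0, 7, 1]
  [∞, ∞, 11, 0, ∞]
  [12, 20, ∞, 4, 0]
D(2):
  [0, ∞, ∞, 6, 8]
  [∞, 0, 7, 14, -4]
  [1, ∞, 0, 7, 1]
  [∞, ∞, 11, 0, ∞]
  [12, 20, 27, 4, 0]
D(3):
  [0, ∞, ∞, 6, 8]
  [8, 0, 7, 14, -4]
  [1, ∞, 0, 7, 1]
  [12, ∞, 11, 0, 12]
  [12, 20, 27, 4, 0]
D(4):
  [0, ∞, 17, 6, 8]
  [8, 0, 7, 14, -4]
  [1, ∞, 0, 7, 1]
  [12, ∞, 11, 0, 12]
  [12, 20, 15, 4, 0]
D(5):
  [0, 28, 17, 6, 8]
  [8, 0, 7, 0, -4]
  [1, 21, 0, 5, 1]
  [12, 32, 11, 0, 12]
  [12, 20, 15, 4, 0]
Answer: A*[4][1] = 20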